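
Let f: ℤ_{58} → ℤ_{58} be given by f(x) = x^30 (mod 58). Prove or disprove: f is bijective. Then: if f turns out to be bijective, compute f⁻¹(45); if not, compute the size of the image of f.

f(28): Repeated squaring mod 58: 28^1 ≡ 28, 28^2 ≡ 28² = 784 ≡ 30, 28^4 ≡ 30² = 900 ≡ 30, 28^8 ≡ 30² = 900 ≡ 30, 28^16 ≡ 30² = 900 ≡ 30. Since 30 = 16 + 8 + 4 + 2, 28^30 ≡ 30·30·30·30: 30·30 = 900 ≡ 30, then 30·30 = 900 ≡ 30, then 30·30 = 900 ≡ 30. So 28^30 ≡ 30 (mod 58).
f(30): Repeated squaring mod 58: 30^1 ≡ 30, 30^2 ≡ 30² = 900 ≡ 30, 30^4 ≡ 30² = 900 ≡ 30, 30^8 ≡ 30² = 900 ≡ 30, 30^16 ≡ 30² = 900 ≡ 30. Since 30 = 16 + 8 + 4 + 2, 30^30 ≡ 30·30·30·30: 30·30 = 900 ≡ 30, then 30·30 = 900 ≡ 30, then 30·30 = 900 ≡ 30. So 30^30 ≡ 30 (mod 58).
So f(28) = f(30) = 30 while 28 ≠ 30, hence f is not injective, hence not bijective.
Since f is not bijective, we determine |image(f)|. Computing x^30 mod 58 for each x (by repeated squaring, reducing mod 58 at every step), the values f(0), f(1), …, f(57) are: 0, 1, 4, 9, 16, 25, 36, 49, 6, 23, 42, 5, 28, 53, 22, 51, 24, 57, 34, 13, 52, 35, 20, 7, 54, 45, 38, 33, 30, 29, 30, 33, 38, 45, 54, 7, 20, 35, 52, 13, 34, 57, 24, 51, 22, 53, 28, 5, 42, 23, 6, 49, 36, 25, 16, 9, 4, 1.
The distinct values are {0, 1, 4, 5, 6, 7, 9, 13, 16, 20, 22, 23, 24, 25, 28, 29, 30, 33, 34, 35, 36, 38, 42, 45, 49, 51, 52, 53, 54, 57}; there are 30 of them.

30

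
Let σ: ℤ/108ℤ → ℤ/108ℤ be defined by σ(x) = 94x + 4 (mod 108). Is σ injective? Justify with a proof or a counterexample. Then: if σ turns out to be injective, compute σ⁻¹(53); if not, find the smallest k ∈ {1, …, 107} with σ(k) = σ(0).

54

We have gcd(94, 108) = 2 > 1. Taking s = 0 and t = 54: σ(0) = 4 and σ(54) = 94·54 + 4 = 5080 ≡ 4 (mod 108).
So σ(0) = σ(54) while 0 ≠ 54, therefore σ is not injective.
Since σ is not injective, we find the least positive k with σ(k) = σ(0): this means 94k ≡ 0 (mod 108), i.e. 108 ∣ 94k. Since gcd(94, 108) = 2, dividing through by 2 this holds exactly when 54 ∣ 47k, and as gcd(47, 54) = 1, exactly when 54 ∣ k.
The smallest positive such k is 54.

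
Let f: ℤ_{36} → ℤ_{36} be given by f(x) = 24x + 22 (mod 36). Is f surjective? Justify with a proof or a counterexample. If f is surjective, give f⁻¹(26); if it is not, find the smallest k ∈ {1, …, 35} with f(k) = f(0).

3

Since gcd(24, 36) = 12, we have 24x ≡ 0 (mod 12) for all x, so f(x) ≡ 10 (mod 12).
But 0 ≢ 10 (mod 12), so 0 ∈ ℤ_{36} has no preimage. Therefore f is not surjective.
Since f is not surjective, we find the least positive k with f(k) = f(0): this means 24k ≡ 0 (mod 36), i.e. 36 ∣ 24k. Since gcd(24, 36) = 12, dividing through by 12 this holds exactly when 3 ∣ 2k, and as gcd(2, 3) = 1, exactly when 3 ∣ k.
The smallest positive such k is 3.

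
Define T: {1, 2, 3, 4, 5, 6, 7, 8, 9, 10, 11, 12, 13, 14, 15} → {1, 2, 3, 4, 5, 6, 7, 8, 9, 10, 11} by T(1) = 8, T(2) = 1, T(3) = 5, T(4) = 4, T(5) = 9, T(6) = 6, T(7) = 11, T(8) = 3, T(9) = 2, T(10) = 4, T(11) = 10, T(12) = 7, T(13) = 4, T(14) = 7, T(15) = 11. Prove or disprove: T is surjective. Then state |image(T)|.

11

Every element of the codomain has a preimage: 1 = T(2), 2 = T(9), 3 = T(8), 4 = T(4), 5 = T(3), 6 = T(6), 7 = T(12), 8 = T(1), 9 = T(5), 10 = T(11), 11 = T(7).
Hence T is surjective.
The image of T is {1, 2, 3, 4, 5, 6, 7, 8, 9, 10, 11}, which has 11 elements.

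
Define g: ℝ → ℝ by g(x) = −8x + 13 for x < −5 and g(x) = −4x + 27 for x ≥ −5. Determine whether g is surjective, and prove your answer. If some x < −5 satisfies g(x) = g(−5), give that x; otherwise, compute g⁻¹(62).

Both pieces are strictly decreasing (slopes −8 and −4), so each is injective on its own interval.
The left piece maps (−∞, −5) onto (53, ∞); the right piece maps [−5, ∞) onto (−∞, 47].
The union (53, ∞) ∪ (−∞, 47] omits the interval between 53 and 47; in particular 53 has no preimage. So g is not surjective.
Because the two images are disjoint, no x < −5 has g(x) = g(−5), so we compute g⁻¹(62): 62 lies in (53, ∞), so solve −8x + 13 = 62: x = (62 − 13)/(−8) = −49/8.

-49/8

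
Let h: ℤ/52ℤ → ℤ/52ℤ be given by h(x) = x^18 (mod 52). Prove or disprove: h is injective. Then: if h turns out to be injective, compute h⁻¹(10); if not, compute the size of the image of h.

h(1) = 1^18 = 1.
h(3): Repeated squaring mod 52: 3^1 ≡ 3, 3^2 ≡ 3² = 9, 3^4 ≡ 9² = 81 ≡ 29, 3^8 ≡ 29² = 841 ≡ 9, 3^16 ≡ 9² = 81 ≡ 29. Since 18 = 16 + 2, 3^18 ≡ 29·9: 29·9 = 261 ≡ 1. So 3^18 ≡ 1 (mod 52).
So h(1) = h(3) = 1 while 1 ≠ 3, therefore h is not injective.
Since h is not injective, we determine |image(h)|. Computing x^18 mod 52 for each x (by repeated squaring, reducing mod 52 at every step), the values h(0), h(1), …, h(51) are: 0, 1, 12, 1, 40, 25, 12, 25, 12, 1, 40, 25, 40, 13, 40, 25, 40, 1, 12, 25, 12, 25, 40, 1, 12, 1, 0, 1, 12, 1, 40, 25, 12, 25, 12, 1, 40, 25, 40, 13, 40, 25, 40, 1, 12, 25, 12, 25, 40, 1, 12, 1.
The distinct values are {0, 1, 12, 13, 25, 40}; there are 6 of them.

6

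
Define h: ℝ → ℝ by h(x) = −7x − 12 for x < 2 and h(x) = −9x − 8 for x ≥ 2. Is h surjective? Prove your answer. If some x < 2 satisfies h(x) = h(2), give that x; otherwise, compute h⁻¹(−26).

2

Both pieces are strictly decreasing (slopes −7 and −9), so each is injective on its own interval.
The left piece maps (−∞, 2) onto (−26, ∞); the right piece maps [2, ∞) onto (−∞, −26].
These images together cover ℝ, so h is surjective.
Because the two images are disjoint, no x < 2 has h(x) = h(2), so we compute h⁻¹(−26): −26 lies in (−∞, −26], so solve −9x − 8 = −26: x = (−26 + 8)/(−9) = 2.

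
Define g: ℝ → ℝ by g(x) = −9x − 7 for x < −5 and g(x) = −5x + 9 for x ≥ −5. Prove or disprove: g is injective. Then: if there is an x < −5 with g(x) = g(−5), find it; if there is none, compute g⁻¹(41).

Both pieces are strictly decreasing (slopes −9 and −5), so each is injective on its own interval.
The left piece maps (−∞, −5) onto (38, ∞); the right piece maps [−5, ∞) onto (−∞, 34].
These images are disjoint, so no value is attained by both pieces. Therefore g is injective.
Because the two images are disjoint, no x < −5 has g(x) = g(−5), so we compute g⁻¹(41): 41 lies in (38, ∞), so solve −9x − 7 = 41: x = (41 + 7)/(−9) = −16/3.

-16/3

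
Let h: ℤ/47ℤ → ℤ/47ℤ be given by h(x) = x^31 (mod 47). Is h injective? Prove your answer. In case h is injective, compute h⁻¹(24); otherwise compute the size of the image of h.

Since 47 is prime, the nonzero elements of ℤ/47ℤ form a cyclic group of order 46.
As gcd(31, 46) = 1, raising to the 31st power is a bijection on this group: if s^31 ≡ t^31 then (st^{−1})^31 = 1, and the only element of order dividing gcd(31, 46) = 1 is 1, so s = t.
With h(0) = 0 this makes h injective on all of ℤ/47ℤ, hence bijective (finite equal-size domain and codomain). In particular h is injective.
Since h is injective, we find the preimage of 24. The inverse of x ↦ x^31 on (ℤ/47ℤ)^× is x ↦ x^3, because 31·3 = 93 = 2·46 + 1 ≡ 1 (mod 46) and x^{46} = 1 for x ≠ 0 (Fermat). So h⁻¹(24) = 24^3 mod 47.
Repeated squaring mod 47: 24^1 ≡ 24, 24^2 ≡ 24² = 576 ≡ 12. Since 3 = 2 + 1, 24^3 ≡ 12·24: 12·24 = 288 ≡ 6. So 24^3 ≡ 6 (mod 47).
Hence h⁻¹(24) = 6.

6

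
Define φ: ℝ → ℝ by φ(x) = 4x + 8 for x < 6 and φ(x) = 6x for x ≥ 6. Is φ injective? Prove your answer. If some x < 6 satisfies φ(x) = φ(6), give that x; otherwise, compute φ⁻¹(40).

20/3

Both pieces are strictly increasing (slopes 4 and 6), so each is injective on its own interval.
The left piece maps (−∞, 6) onto (−∞, 32); the right piece maps [6, ∞) onto [36, ∞).
These images are disjoint, so no value is attained by both pieces. Hence φ is injective.
Because the two images are disjoint, no x < 6 has φ(x) = φ(6), so we compute φ⁻¹(40): 40 lies in [36, ∞), so solve 6x = 40: x = (40 − 0)/6 = 20/3.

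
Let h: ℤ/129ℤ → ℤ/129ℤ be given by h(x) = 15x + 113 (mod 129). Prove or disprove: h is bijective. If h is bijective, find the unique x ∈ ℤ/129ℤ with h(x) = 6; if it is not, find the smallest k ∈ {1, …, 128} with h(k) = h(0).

43

We have gcd(15, 129) = 3 > 1. Taking u = 0 and v = 43: h(0) = 113 and h(43) = 15·43 + 113 = 758 ≡ 113 (mod 129).
So h(0) = h(43) while 0 ≠ 43, therefore h is not injective, hence not bijective.
Since h is not bijective, we find the least positive k with h(k) = h(0): this means 15k ≡ 0 (mod 129), i.e. 129 ∣ 15k. Since gcd(15, 129) = 3, dividing through by 3 this holds exactly when 43 ∣ 5k, and as gcd(5, 43) = 1, exactly when 43 ∣ k.
The smallest positive such k is 43.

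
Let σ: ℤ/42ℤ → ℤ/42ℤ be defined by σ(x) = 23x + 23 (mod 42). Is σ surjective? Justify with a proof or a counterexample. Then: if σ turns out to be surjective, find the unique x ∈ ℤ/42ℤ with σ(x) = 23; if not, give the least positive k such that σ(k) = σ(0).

Recall that surjectivity means every element of the codomain has a preimage under σ.
Since gcd(23, 42) = 1, 23 is invertible modulo 42. Euclid's algorithm: 42 = 1·23 + 19, 23 = 1·19 + 4, 19 = 4·4 + 3, 4 = 1·3 + 1; back-substituting gives 1 = 11·23 − 6·42, so 23⁻¹ ≡ 11 (mod 42).
Then y ↦ 11(y − 23) is a two-sided inverse to σ, so every y ∈ ℤ/42ℤ has a preimage.
Hence σ is surjective.
Since σ is surjective, we find σ⁻¹(23): we need 23x ≡ 23 − 23 ≡ 0 (mod 42). Using 23⁻¹ = 11: x ≡ 11·0 = 0, so x = 0.
Check: σ(0) = 23·0 + 23 = 23 ≡ 23 (mod 42).

0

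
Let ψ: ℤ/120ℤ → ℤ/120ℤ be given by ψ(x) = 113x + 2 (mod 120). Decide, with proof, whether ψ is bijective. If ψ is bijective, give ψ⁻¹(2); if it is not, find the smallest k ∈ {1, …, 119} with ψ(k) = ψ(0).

Recall: ψ is injective when ψ(x_1) = ψ(x_2) forces x_1 = x_2.
Suppose ψ(x_1) = ψ(x_2) in ℤ/120ℤ. Then 113x_1 + 2 ≡ 113x_2 + 2 (mod 120), therefore 113(x_1 − x_2) ≡ 0 (mod 120).
Since gcd(113, 120) = 1, 113 is invertible modulo 120, therefore x_1 − x_2 ≡ 0 (mod 120), i.e. x_1 = x_2.
We now compute 113⁻¹ mod 120 explicitly. Euclid's algorithm: 120 = 1·113 + 7, 113 = 16·7 + 1; back-substituting gives 1 = 17·113 − 16·120, so 113⁻¹ ≡ 17 (mod 120).
Then y ↦ 17(y − 2) is a two-sided inverse to ψ, so every y ∈ ℤ/120ℤ has a preimage.
So ψ is bijective.
Since ψ is bijective, we find ψ⁻¹(2): we need 113x ≡ 2 − 2 ≡ 0 (mod 120). Using 113⁻¹ = 17: x ≡ 17·0 = 0, so x = 0.
Check: ψ(0) = 113·0 + 2 = 2 ≡ 2 (mod 120).

0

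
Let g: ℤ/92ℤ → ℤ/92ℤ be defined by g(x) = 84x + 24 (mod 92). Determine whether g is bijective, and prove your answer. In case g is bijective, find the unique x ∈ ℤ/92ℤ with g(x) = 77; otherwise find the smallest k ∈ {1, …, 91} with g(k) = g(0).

23

We have gcd(84, 92) = 4 > 1. Taking a = 0 and b = 23: g(0) = 24 and g(23) = 84·23 + 24 = 1956 ≡ 24 (mod 92).
So g(0) = g(23) while 0 ≠ 23, so g is not injective, hence not bijective.
Since g is not bijective, we find the least positive k with g(k) = g(0): this means 84k ≡ 0 (mod 92), i.e. 92 ∣ 84k. Since gcd(84, 92) = 4, dividing through by 4 this holds exactly when 23 ∣ 21k, and as gcd(21, 23) = 1, exactly when 23 ∣ k.
The smallest positive such k is 23.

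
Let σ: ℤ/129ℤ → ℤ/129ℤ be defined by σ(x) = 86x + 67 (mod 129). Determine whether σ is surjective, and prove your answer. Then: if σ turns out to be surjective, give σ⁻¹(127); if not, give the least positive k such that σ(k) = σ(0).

3

By definition, σ is surjective if every y in the codomain equals σ(x) for some x in the domain.
Since gcd(86, 129) = 43, we have 86x ≡ 0 (mod 43) for all x, so σ(x) ≡ 24 (mod 43).
But 0 ≢ 24 (mod 43), so 0 ∈ ℤ/129ℤ has no preimage. Thus σ is not surjective.
Since σ is not surjective, we find the least positive k with σ(k) = σ(0): this means 86k ≡ 0 (mod 129), i.e. 129 ∣ 86k. Since gcd(86, 129) = 43, dividing through by 43 this holds exactly when 3 ∣ 2k, and as gcd(2, 3) = 1, exactly when 3 ∣ k.
The smallest positive such k is 3.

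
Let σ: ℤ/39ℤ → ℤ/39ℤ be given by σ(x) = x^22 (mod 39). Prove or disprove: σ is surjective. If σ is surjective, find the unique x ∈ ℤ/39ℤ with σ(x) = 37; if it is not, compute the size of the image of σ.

σ(5): Repeated squaring mod 39: 5^1 ≡ 5, 5^2 ≡ 5² = 25, 5^4 ≡ 25² = 625 ≡ 1, 5^8 ≡ 1² = 1, 5^16 ≡ 1² = 1. Since 22 = 16 + 4 + 2, 5^22 ≡ 1·1·25: 1·1 = 1, then 1·25 = 25. So 5^22 ≡ 25 (mod 39).
σ(8): Repeated squaring mod 39: 8^1 ≡ 8, 8^2 ≡ 8² = 64 ≡ 25, 8^4 ≡ 25² = 625 ≡ 1, 8^8 ≡ 1² = 1, 8^16 ≡ 1² = 1. Since 22 = 16 + 4 + 2, 8^22 ≡ 1·1·25: 1·1 = 1, then 1·25 = 25. So 8^22 ≡ 25 (mod 39).
So σ(5) = σ(8) = 25 while 5 ≠ 8, so σ is not injective.
A non-injective map from the 39-element set ℤ/39ℤ to itself takes at most 38 distinct values, so it cannot be surjective. Hence σ is not surjective.
Since σ is not surjective, we determine |image(σ)|. Computing x^22 mod 39 for each x (by repeated squaring, reducing mod 39 at every step), the values σ(0), σ(1), …, σ(38) are: 0, 1, 10, 3, 22, 25, 30, 4, 25, 9, 16, 10, 27, 13, 1, 36, 16, 22, 12, 4, 4, 12, 22, 16, 36, 1, 13, 27, 10, 16, 9, 25, 4, 30, 25, 22, 3, 10, 1.
The distinct values are {0, 1, 3, 4, 9, 10, 12, 13, 16, 22, 25, 27, 30, 36}; there are 14 of them.

14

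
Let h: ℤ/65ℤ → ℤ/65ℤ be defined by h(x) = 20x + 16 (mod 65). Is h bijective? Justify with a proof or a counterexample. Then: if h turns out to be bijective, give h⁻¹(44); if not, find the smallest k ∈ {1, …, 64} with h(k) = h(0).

13

We have gcd(20, 65) = 5 > 1. Taking a = 0 and b = 13: h(0) = 16 and h(13) = 20·13 + 16 = 276 ≡ 16 (mod 65).
So h(0) = h(13) while 0 ≠ 13, hence h is not injective, hence not bijective.
Since h is not bijective, we find the least positive k with h(k) = h(0): this means 20k ≡ 0 (mod 65), i.e. 65 ∣ 20k. Since gcd(20, 65) = 5, dividing through by 5 this holds exactly when 13 ∣ 4k, and as gcd(4, 13) = 1, exactly when 13 ∣ k.
The smallest positive such k is 13.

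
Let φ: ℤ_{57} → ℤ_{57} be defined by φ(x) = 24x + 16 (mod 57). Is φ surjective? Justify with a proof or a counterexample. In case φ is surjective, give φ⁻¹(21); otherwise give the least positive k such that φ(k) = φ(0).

Since gcd(24, 57) = 3, we have 24x ≡ 0 (mod 3) for all x, so φ(x) ≡ 1 (mod 3).
But 0 ≢ 1 (mod 3), so 0 ∈ ℤ_{57} has no preimage. Therefore φ is not surjective.
Since φ is not surjective, we find the least positive k with φ(k) = φ(0): this means 24k ≡ 0 (mod 57), i.e. 57 ∣ 24k. Since gcd(24, 57) = 3, dividing through by 3 this holds exactly when 19 ∣ 8k, and as gcd(8, 19) = 1, exactly when 19 ∣ k.
The smallest positive such k is 19.

19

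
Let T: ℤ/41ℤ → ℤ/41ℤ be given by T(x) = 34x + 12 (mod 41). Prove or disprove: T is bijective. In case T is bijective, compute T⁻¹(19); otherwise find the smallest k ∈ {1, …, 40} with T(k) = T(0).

If T(x_1) = T(x_2), then 34x_1 ≡ 34x_2 (mod 41). Because gcd(34, 41) = 1, we may cancel 34 to get x_1 ≡ x_2 (mod 41).
We now compute 34⁻¹ mod 41 explicitly. Euclid's algorithm: 41 = 1·34 + 7, 34 = 4·7 + 6, 7 = 1·6 + 1; back-substituting gives 1 = 35·34 − 29·41, so 34⁻¹ ≡ 35 (mod 41).
Then y ↦ 35(y − 12) is a two-sided inverse to T, so every y ∈ ℤ/41ℤ has a preimage.
Therefore T is bijective.
Since T is bijective, we compute T⁻¹(19): solve 34x + 12 ≡ 19 (mod 41), i.e. 34x ≡ 7 (mod 41).
Multiplying by 34⁻¹ = 35 gives x ≡ 35·7 = 245 = 5·41 + 40 ≡ 40 (mod 41).
Check: T(40) = 34·40 + 12 = 1372 = 33·41 + 19 ≡ 19 (mod 41).

40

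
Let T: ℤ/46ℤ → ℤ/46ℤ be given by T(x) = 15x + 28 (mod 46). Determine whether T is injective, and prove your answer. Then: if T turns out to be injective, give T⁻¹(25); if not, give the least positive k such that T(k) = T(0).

If T(x_1) = T(x_2), then 15x_1 ≡ 15x_2 (mod 46). Because gcd(15, 46) = 1, we may cancel 15 to get x_1 ≡ x_2 (mod 46).
Therefore T is injective.
We now compute 15⁻¹ mod 46 explicitly. Euclid's algorithm: 46 = 3·15 + 1; back-substituting gives 1 = 43·15 − 14·46, so 15⁻¹ ≡ 43 (mod 46).
Since T is injective, we compute T⁻¹(25): solve 15x + 28 ≡ 25 (mod 46), i.e. 15x ≡ 43 (mod 46).
Multiplying by 15⁻¹ = 43 gives x ≡ 43·43 = 1849 = 40·46 + 9 ≡ 9 (mod 46).
Check: T(9) = 15·9 + 28 = 163 = 3·46 + 25 ≡ 25 (mod 46).

9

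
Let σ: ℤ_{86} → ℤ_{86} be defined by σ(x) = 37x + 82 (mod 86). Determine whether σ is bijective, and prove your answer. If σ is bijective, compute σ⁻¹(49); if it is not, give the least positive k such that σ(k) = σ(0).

27

Suppose σ(x_1) = σ(x_2) in ℤ_{86}. Then 37x_1 + 82 ≡ 37x_2 + 82 (mod 86), therefore 37(x_1 − x_2) ≡ 0 (mod 86).
Since gcd(37, 86) = 1, 37 is invertible modulo 86, thus x_1 − x_2 ≡ 0 (mod 86), i.e. x_1 = x_2.
We now compute 37⁻¹ mod 86 explicitly. Euclid's algorithm: 86 = 2·37 + 12, 37 = 3·12 + 1; back-substituting gives 1 = 7·37 − 3·86, so 37⁻¹ ≡ 7 (mod 86).
Then y ↦ 7(y − 82) is a two-sided inverse to σ, so every y ∈ ℤ_{86} has a preimage.
So σ is bijective.
Since σ is bijective, we find σ⁻¹(49): we need 37x ≡ 49 − 82 ≡ 53 (mod 86). Using 37⁻¹ = 7: x ≡ 7·53 = 371 = 4·86 + 27, so x = 27.
Check: σ(27) = 37·27 + 82 = 1081 = 12·86 + 49 ≡ 49 (mod 86).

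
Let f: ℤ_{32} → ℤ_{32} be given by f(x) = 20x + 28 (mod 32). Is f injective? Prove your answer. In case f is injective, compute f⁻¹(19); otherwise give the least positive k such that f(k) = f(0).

8

We have gcd(20, 32) = 4 > 1. Taking s = 0 and t = 8: f(0) = 28 and f(8) = 20·8 + 28 = 188 ≡ 28 (mod 32).
So f(0) = f(8) while 0 ≠ 8, hence f is not injective.
Since f is not injective, we find the least positive k with f(k) = f(0): this means 20k ≡ 0 (mod 32), i.e. 32 ∣ 20k. Since gcd(20, 32) = 4, dividing through by 4 this holds exactly when 8 ∣ 5k, and as gcd(5, 8) = 1, exactly when 8 ∣ k.
The smallest positive such k is 8.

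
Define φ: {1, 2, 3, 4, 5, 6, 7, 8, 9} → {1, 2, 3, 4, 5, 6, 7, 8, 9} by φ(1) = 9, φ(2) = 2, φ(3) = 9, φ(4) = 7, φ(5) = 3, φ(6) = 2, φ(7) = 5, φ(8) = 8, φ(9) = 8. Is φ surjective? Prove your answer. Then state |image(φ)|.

6

No element maps to 1, so φ is not surjective.
The image of φ is {2, 3, 5, 7, 8, 9}, which has 6 elements.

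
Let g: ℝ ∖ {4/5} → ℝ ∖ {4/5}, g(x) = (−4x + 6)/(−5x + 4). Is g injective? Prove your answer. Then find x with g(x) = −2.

Suppose g(a) = g(b). Cross-multiplying: (−4a + 6)(−5b + 4) = (−4b + 6)(−5a + 4).
Expanding both sides and cancelling the symmetric terms leaves 14·(a − b) = 0. Since 14 ≠ 0, a = b. Thus g is injective.
Solving g(x) = −2: cross-multiplying gives −4x + 6 = −2(−5x + 4), which rearranges to −14x = −14, so x = 1.

1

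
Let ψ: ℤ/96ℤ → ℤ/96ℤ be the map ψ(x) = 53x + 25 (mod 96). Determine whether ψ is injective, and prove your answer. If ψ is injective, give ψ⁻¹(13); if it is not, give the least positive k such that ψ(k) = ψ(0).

If ψ(x_1) = ψ(x_2), then 53x_1 ≡ 53x_2 (mod 96). Because gcd(53, 96) = 1, we may cancel 53 to get x_1 ≡ x_2 (mod 96).
So ψ is injective.
We now compute 53⁻¹ mod 96 explicitly. Euclid's algorithm: 96 = 1·53 + 43, 53 = 1·43 + 10, 43 = 4·10 + 3, 10 = 3·3 + 1; back-substituting gives 1 = 29·53 − 16·96, so 53⁻¹ ≡ 29 (mod 96).
Since ψ is injective, we compute ψ⁻¹(13): solve 53x + 25 ≡ 13 (mod 96), i.e. 53x ≡ 84 (mod 96).
Multiplying by 53⁻¹ = 29 gives x ≡ 29·84 = 2436 = 25·96 + 36 ≡ 36 (mod 96).
Check: ψ(36) = 53·36 + 25 = 1933 = 20·96 + 13 ≡ 13 (mod 96).

36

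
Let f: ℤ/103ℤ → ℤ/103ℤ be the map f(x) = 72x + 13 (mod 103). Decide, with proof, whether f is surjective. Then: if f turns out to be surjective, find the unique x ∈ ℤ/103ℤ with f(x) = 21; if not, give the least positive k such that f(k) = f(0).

23

Since gcd(72, 103) = 1, 72 is invertible modulo 103. Euclid's algorithm: 103 = 1·72 + 31, 72 = 2·31 + 10, 31 = 3·10 + 1; back-substituting gives 1 = 93·72 − 65·103, so 72⁻¹ ≡ 93 (mod 103).
For any y ∈ ℤ/103ℤ, x = 93(y − 13) mod 103 satisfies f(x) = 72·93(y − 13) + 13 ≡ y (since 72·93 ≡ 1 mod 103). So every y has a preimage.
Thus f is surjective.
Since f is surjective, we find f⁻¹(21): we need 72x ≡ 21 − 13 ≡ 8 (mod 103). Using 72⁻¹ = 93: x ≡ 93·8 = 744 = 7·103 + 23, so x = 23.
Check: f(23) = 72·23 + 13 = 1669 = 16·103 + 21 ≡ 21 (mod 103).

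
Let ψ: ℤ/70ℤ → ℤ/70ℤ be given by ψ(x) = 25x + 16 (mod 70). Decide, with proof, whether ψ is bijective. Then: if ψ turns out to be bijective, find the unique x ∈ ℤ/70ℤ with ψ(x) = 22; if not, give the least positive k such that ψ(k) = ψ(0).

We have gcd(25, 70) = 5 > 1. Taking u = 0 and v = 14: ψ(0) = 16 and ψ(14) = 25·14 + 16 = 366 ≡ 16 (mod 70).
So ψ(0) = ψ(14) while 0 ≠ 14, therefore ψ is not injective, hence not bijective.
Since ψ is not bijective, we find the least positive k with ψ(k) = ψ(0): this means 25k ≡ 0 (mod 70), i.e. 70 ∣ 25k. Since gcd(25, 70) = 5, dividing through by 5 this holds exactly when 14 ∣ 5k, and as gcd(5, 14) = 1, exactly when 14 ∣ k.
The smallest positive such k is 14.

14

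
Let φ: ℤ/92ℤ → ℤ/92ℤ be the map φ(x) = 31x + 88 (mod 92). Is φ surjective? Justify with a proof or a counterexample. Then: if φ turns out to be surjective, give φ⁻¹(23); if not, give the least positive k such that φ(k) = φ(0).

Since gcd(31, 92) = 1, 31 is invertible modulo 92. Euclid's algorithm: 92 = 2·31 + 30, 31 = 1·30 + 1; back-substituting gives 1 = 3·31 − 1·92, so 31⁻¹ ≡ 3 (mod 92).
Then y ↦ 3(y − 88) is a two-sided inverse to φ, so every y ∈ ℤ/92ℤ has a preimage.
So φ is surjective.
Since φ is surjective, we compute φ⁻¹(23): solve 31x + 88 ≡ 23 (mod 92), i.e. 31x ≡ 27 (mod 92).
Multiplying by 31⁻¹ = 3 gives x ≡ 3·27 = 81 ≡ 81 (mod 92).
Check: φ(81) = 31·81 + 88 = 2599 = 28·92 + 23 ≡ 23 (mod 92).

81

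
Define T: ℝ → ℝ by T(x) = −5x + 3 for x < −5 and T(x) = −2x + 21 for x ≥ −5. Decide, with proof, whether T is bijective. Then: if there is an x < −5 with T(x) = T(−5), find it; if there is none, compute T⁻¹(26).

Both pieces are strictly decreasing (slopes −5 and −2), so each is injective on its own interval.
The left piece maps (−∞, −5) onto (28, ∞); the right piece maps [−5, ∞) onto (−∞, 31].
These images overlap. In particular T(−5) = 31 (right piece), and solving −5x + 3 = 31 on the left piece gives x = −28/5 < −5.
So T(−28/5) = T(−5) with −28/5 ≠ −5, and T is not injective, hence not bijective. This x = −28/5 is the requested value below −5.

-28/5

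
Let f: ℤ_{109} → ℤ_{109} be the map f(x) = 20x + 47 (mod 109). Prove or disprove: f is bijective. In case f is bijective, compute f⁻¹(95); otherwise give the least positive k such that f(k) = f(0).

Suppose f(s) = f(t) in ℤ_{109}. Then 20s + 47 ≡ 20t + 47 (mod 109), hence 20(s − t) ≡ 0 (mod 109).
Since gcd(20, 109) = 1, 20 is invertible modulo 109, so s − t ≡ 0 (mod 109), i.e. s = t.
We now compute 20⁻¹ mod 109 explicitly. Euclid's algorithm: 109 = 5·20 + 9, 20 = 2·9 + 2, 9 = 4·2 + 1; back-substituting gives 1 = 60·20 − 11·109, so 20⁻¹ ≡ 60 (mod 109).
For any y ∈ ℤ_{109}, x = 60(y − 47) mod 109 satisfies f(x) = 20·60(y − 47) + 47 ≡ y (since 20·60 ≡ 1 mod 109). So every y has a preimage.
Therefore f is bijective.
Since f is bijective, we find f⁻¹(95): we need 20x ≡ 95 − 47 ≡ 48 (mod 109). Using 20⁻¹ = 60: x ≡ 60·48 = 2880 = 26·109 + 46, so x = 46.
Check: f(46) = 20·46 + 47 = 967 = 8·109 + 95 ≡ 95 (mod 109).

46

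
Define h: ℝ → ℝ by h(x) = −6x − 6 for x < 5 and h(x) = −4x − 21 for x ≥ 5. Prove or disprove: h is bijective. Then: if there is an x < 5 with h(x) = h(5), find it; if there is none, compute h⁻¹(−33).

Both pieces are strictly decreasing (slopes −6 and −4), so each is injective on its own interval.
The left piece maps (−∞, 5) onto (−36, ∞); the right piece maps [5, ∞) onto (−∞, −41].
The images leave a gap (−36 has no preimage), so h is not surjective, hence not bijective.
Because the two images are disjoint, no x < 5 has h(x) = h(5), so we compute h⁻¹(−33): −33 lies in (−36, ∞), so solve −6x − 6 = −33: x = (−33 + 6)/(−6) = 9/2.

9/2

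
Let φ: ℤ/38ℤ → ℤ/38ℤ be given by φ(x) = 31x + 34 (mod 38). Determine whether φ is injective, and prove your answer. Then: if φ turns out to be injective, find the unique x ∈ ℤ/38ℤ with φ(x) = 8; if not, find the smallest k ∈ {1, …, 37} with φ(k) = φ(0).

Recall: φ is injective if φ(u) = φ(v) implies u = v.
If φ(u) = φ(v), then 31u ≡ 31v (mod 38). Because gcd(31, 38) = 1, we may cancel 31 to get u ≡ v (mod 38).
Therefore φ is injective.
We now compute 31⁻¹ mod 38 explicitly. Euclid's algorithm: 38 = 1·31 + 7, 31 = 4·7 + 3, 7 = 2·3 + 1; back-substituting gives 1 = 27·31 − 22·38, so 31⁻¹ ≡ 27 (mod 38).
Since φ is injective, we find φ⁻¹(8): we need 31x ≡ 8 − 34 ≡ 12 (mod 38). Using 31⁻¹ = 27: x ≡ 27·12 = 324 = 8·38 + 20, so x = 20.
Check: φ(20) = 31·20 + 34 = 654 = 17·38 + 8 ≡ 8 (mod 38).

20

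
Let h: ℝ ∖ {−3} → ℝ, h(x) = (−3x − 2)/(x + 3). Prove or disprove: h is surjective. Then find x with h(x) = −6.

If h(x) = −3, cross-multiplying gives 1(−3x − 2) = −3(x + 3), which simplifies to −2 = −9 — false.  So −3 has no preimage and h is not surjective.
Solving h(x) = −6: cross-multiplying gives −3x − 2 = −6(x + 3), which rearranges to 3x = −16, so x = −16/3.

-16/3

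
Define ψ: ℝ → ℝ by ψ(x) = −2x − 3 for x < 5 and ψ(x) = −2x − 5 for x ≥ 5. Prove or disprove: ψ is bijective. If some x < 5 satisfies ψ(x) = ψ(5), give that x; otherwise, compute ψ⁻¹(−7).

Both pieces are strictly decreasing (slopes −2 and −2), so each is injective on its own interval.
The left piece maps (−∞, 5) onto (−13, ∞); the right piece maps [5, ∞) onto (−∞, −15].
The images leave a gap (−13 has no preimage), so ψ is not surjective, hence not bijective.
Because the two images are disjoint, no x < 5 has ψ(x) = ψ(5), so we compute ψ⁻¹(−7): −7 lies in (−13, ∞), so solve −2x − 3 = −7: x = (−7 + 3)/(−2) = 2.

2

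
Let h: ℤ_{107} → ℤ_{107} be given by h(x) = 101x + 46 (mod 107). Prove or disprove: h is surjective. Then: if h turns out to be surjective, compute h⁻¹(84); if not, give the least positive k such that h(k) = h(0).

65

Recall: surjectivity means every element of the codomain has a preimage under h.
Since gcd(101, 107) = 1, 101 is invertible modulo 107. Euclid's algorithm: 107 = 1·101 + 6, 101 = 16·6 + 5, 6 = 1·5 + 1; back-substituting gives 1 = 89·101 − 84·107, so 101⁻¹ ≡ 89 (mod 107).
For any y ∈ ℤ_{107}, x = 89(y − 46) mod 107 satisfies h(x) = 101·89(y − 46) + 46 ≡ y (since 101·89 ≡ 1 mod 107). So every y has a preimage.
Thus h is surjective.
Since h is surjective, we compute h⁻¹(84): solve 101x + 46 ≡ 84 (mod 107), i.e. 101x ≡ 38 (mod 107).
Multiplying by 101⁻¹ = 89 gives x ≡ 89·38 = 3382 = 31·107 + 65 ≡ 65 (mod 107).
Check: h(65) = 101·65 + 46 = 6611 = 61·107 + 84 ≡ 84 (mod 107).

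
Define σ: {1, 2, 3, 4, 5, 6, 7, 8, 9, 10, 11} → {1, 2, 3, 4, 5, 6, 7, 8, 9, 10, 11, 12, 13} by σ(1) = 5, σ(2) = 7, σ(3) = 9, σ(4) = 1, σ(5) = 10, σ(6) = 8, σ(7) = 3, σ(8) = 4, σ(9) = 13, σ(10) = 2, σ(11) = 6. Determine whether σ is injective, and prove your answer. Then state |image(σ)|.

The values σ(1), …, σ(11) are 5, 7, 9, 1, 10, 8, 3, 4, 13, 2, 6 — all distinct.
So σ(u) = σ(v) only when u = v, and σ is injective.
The image of σ is {1, 2, 3, 4, 5, 6, 7, 8, 9, 10, 13}, which has 11 elements.

11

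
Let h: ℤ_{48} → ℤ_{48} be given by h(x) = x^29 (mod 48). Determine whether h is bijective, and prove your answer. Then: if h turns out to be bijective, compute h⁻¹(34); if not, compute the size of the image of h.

h(0) = 0^29 = 0.
h(6): Repeated squaring mod 48: 6^1 ≡ 6, 6^2 ≡ 6² = 36, 6^4 ≡ 36² = 1296 ≡ 0, 6^8 ≡ 0² = 0, 6^16 ≡ 0² = 0. Since 29 = 16 + 8 + 4 + 1, 6^29 ≡ 0·0·0·6: 0·0 = 0, then 0·0 = 0, then 0·6 = 0. So 6^29 ≡ 0 (mod 48).
So h(0) = h(6) = 0 while 0 ≠ 6, hence h is not injective, hence not bijective.
Since h is not bijective, we determine |image(h)|. Computing x^29 mod 48 for each x (by repeated squaring, reducing mod 48 at every step), the values h(0), h(1), …, h(47) are: 0, 1, 32, 3, 16, 5, 0, 7, 32, 9, 16, 11, 0, 13, 32, 15, 16, 17, 0, 19, 32, 21, 16, 23, 0, 25, 32, 27, 16, 29, 0, 31, 32, 33, 16, 35, 0, 37, 32, 39, 16, 41, 0, 43, 32, 45, 16, 47.
The distinct values are {0, 1, 3, 5, 7, 9, 11, 13, 15, 16, 17, 19, 21, 23, 25, 27, 29, 31, 32, 33, 35, 37, 39, 41, 43, 45, 47}; there are 27 of them.

27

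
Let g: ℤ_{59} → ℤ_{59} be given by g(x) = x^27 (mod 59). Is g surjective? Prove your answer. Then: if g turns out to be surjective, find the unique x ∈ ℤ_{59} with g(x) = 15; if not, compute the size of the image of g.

Since 59 is prime, the nonzero elements of ℤ_{59} form a cyclic group of order 58.
As gcd(27, 58) = 1, raising to the 27th power is a bijection on this group: if a^27 ≡ b^27 then (ab^{−1})^27 = 1, and the only element of order dividing gcd(27, 58) = 1 is 1, so a = b.
With g(0) = 0 this makes g injective on all of ℤ_{59}, hence bijective (finite equal-size domain and codomain). In particular g is surjective.
Since g is surjective, we find the preimage of 15. The inverse of x ↦ x^27 on (ℤ_{59})^× is x ↦ x^43, because 27·43 = 1161 = 20·58 + 1 ≡ 1 (mod 58) and x^{58} = 1 for x ≠ 0 (Fermat). So g⁻¹(15) = 15^43 mod 59.
Repeated squaring mod 59: 15^1 ≡ 15, 15^2 ≡ 15² = 225 ≡ 48, 15^4 ≡ 48² = 2304 ≡ 3, 15^8 ≡ 3² = 9, 15^16 ≡ 9² = 81 ≡ 22, 15^32 ≡ 22² = 484 ≡ 12. Since 43 = 32 + 8 + 2 + 1, 15^43 ≡ 12·9·48·15: 12·9 = 108 ≡ 49, then 49·48 = 2352 ≡ 51, then 51·15 = 765 ≡ 57. So 15^43 ≡ 57 (mod 59).
Hence g⁻¹(15) = 57.

57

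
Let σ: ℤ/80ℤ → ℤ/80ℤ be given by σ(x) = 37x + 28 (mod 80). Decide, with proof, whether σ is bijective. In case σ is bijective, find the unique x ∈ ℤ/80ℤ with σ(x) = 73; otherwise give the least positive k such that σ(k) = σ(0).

If σ(s) = σ(t), then 37s ≡ 37t (mod 80). Because gcd(37, 80) = 1, we may cancel 37 to get s ≡ t (mod 80).
We now compute 37⁻¹ mod 80 explicitly. Euclid's algorithm: 80 = 2·37 + 6, 37 = 6·6 + 1; back-substituting gives 1 = 13·37 − 6·80, so 37⁻¹ ≡ 13 (mod 80).
Then y ↦ 13(y − 28) is a two-sided inverse to σ, so every y ∈ ℤ/80ℤ has a preimage.
Thus σ is bijective.
Since σ is bijective, we find σ⁻¹(73): we need 37x ≡ 73 − 28 ≡ 45 (mod 80). Using 37⁻¹ = 13: x ≡ 13·45 = 585 = 7·80 + 25, so x = 25.
Check: σ(25) = 37·25 + 28 = 953 = 11·80 + 73 ≡ 73 (mod 80).

25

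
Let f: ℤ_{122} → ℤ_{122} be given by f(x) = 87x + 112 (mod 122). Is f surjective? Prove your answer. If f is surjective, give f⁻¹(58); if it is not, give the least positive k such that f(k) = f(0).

Since gcd(87, 122) = 1, 87 is invertible modulo 122. Euclid's algorithm: 122 = 1·87 + 35, 87 = 2·35 + 17, 35 = 2·17 + 1; back-substituting gives 1 = 115·87 − 82·122, so 87⁻¹ ≡ 115 (mod 122).
Then y ↦ 115(y − 112) is a two-sided inverse to f, so every y ∈ ℤ_{122} has a preimage.
Hence f is surjective.
Since f is surjective, we compute f⁻¹(58): solve 87x + 112 ≡ 58 (mod 122), i.e. 87x ≡ 68 (mod 122).
Multiplying by 87⁻¹ = 115 gives x ≡ 115·68 = 7820 = 64·122 + 12 ≡ 12 (mod 122).
Check: f(12) = 87·12 + 112 = 1156 = 9·122 + 58 ≡ 58 (mod 122).

12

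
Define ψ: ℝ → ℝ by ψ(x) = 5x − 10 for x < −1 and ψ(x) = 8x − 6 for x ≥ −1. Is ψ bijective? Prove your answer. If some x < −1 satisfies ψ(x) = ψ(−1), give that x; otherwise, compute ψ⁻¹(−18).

Both pieces are strictly increasing (slopes 5 and 8), so each is injective on its own interval.
The left piece maps (−∞, −1) onto (−∞, −15); the right piece maps [−1, ∞) onto [−14, ∞).
The images leave a gap (−15 has no preimage), so ψ is not surjective, hence not bijective.
Because the two images are disjoint, no x < −1 has ψ(x) = ψ(−1), so we compute ψ⁻¹(−18): −18 lies in (−∞, −15), so solve 5x − 10 = −18: x = (−18 + 10)/5 = −8/5.

-8/5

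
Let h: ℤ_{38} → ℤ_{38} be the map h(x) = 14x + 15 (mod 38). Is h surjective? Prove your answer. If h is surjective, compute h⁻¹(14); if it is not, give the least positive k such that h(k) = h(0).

Since gcd(14, 38) = 2, we have 14x ≡ 0 (mod 2) for all x, so h(x) ≡ 1 (mod 2).
But 0 ≢ 1 (mod 2), so 0 ∈ ℤ_{38} has no preimage. So h is not surjective.
Since h is not surjective, we find the least positive k with h(k) = h(0): this means 14k ≡ 0 (mod 38), i.e. 38 ∣ 14k. Since gcd(14, 38) = 2, dividing through by 2 this holds exactly when 19 ∣ 7k, and as gcd(7, 19) = 1, exactly when 19 ∣ k.
The smallest positive such k is 19.

19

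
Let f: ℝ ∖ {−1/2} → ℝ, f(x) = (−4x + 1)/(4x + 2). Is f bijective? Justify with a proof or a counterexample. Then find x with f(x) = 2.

If f(x) = −1, cross-multiplying gives 4(−4x + 1) = −4(4x + 2), which simplifies to 4 = −8 — false.  So −1 has no preimage and f is not surjective.
So f is not bijective.
Solving f(x) = 2: cross-multiplying gives −4x + 1 = 2(4x + 2), which rearranges to −12x = 3, so x = −1/4.

-1/4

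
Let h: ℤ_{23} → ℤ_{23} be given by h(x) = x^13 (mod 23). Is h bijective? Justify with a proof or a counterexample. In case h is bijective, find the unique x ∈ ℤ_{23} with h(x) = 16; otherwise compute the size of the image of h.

4

Since 23 is prime, the nonzero elements of ℤ_{23} form a cyclic group of order 22.
As gcd(13, 22) = 1, raising to the 13th power is a bijection on this group: if u^13 ≡ v^13 then (uv^{−1})^13 = 1, and the only element of order dividing gcd(13, 22) = 1 is 1, so u = v.
With h(0) = 0 this makes h injective on all of ℤ_{23}, hence bijective (finite equal-size domain and codomain). In particular h is bijective.
Since h is bijective, we find the preimage of 16. The inverse of x ↦ x^13 on (ℤ_{23})^× is x ↦ x^17, because 13·17 = 221 = 10·22 + 1 ≡ 1 (mod 22) and x^{22} = 1 for x ≠ 0 (Fermat). So h⁻¹(16) = 16^17 mod 23.
Repeated squaring mod 23: 16^1 ≡ 16, 16^2 ≡ 16² = 256 ≡ 3, 16^4 ≡ 3² = 9, 16^8 ≡ 9² = 81 ≡ 12, 16^16 ≡ 12² = 144 ≡ 6. Since 17 = 16 + 1, 16^17 ≡ 6·16: 6·16 = 96 ≡ 4. So 16^17 ≡ 4 (mod 23).
Hence h⁻¹(16) = 4.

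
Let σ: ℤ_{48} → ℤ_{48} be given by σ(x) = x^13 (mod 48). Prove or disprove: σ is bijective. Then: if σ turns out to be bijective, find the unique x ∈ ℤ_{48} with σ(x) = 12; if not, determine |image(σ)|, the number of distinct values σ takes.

σ(0) = 0^13 = 0.
σ(6): Repeated squaring mod 48: 6^1 ≡ 6, 6^2 ≡ 6² = 36, 6^4 ≡ 36² = 1296 ≡ 0, 6^8 ≡ 0² = 0. Since 13 = 8 + 4 + 1, 6^13 ≡ 0·0·6: 0·0 = 0, then 0·6 = 0. So 6^13 ≡ 0 (mod 48).
So σ(0) = σ(6) = 0 while 0 ≠ 6, so σ is not injective, hence not bijective.
Since σ is not bijective, we determine |image(σ)|. Computing x^13 mod 48 for each x (by repeated squaring, reducing mod 48 at every step), the values σ(0), σ(1), …, σ(47) are: 0, 1, 32, 3, 16, 5, 0, 7, 32, 9, 16, 11, 0, 13, 32, 15, 16, 17, 0, 19, 32, 21, 16, 23, 0, 25, 32, 27, 16, 29, 0, 31, 32, 33, 16, 35, 0, 37, 32, 39, 16, 41, 0, 43, 32, 45, 16, 47.
The distinct values are {0, 1, 3, 5, 7, 9, 11, 13, 15, 16, 17, 19, 21, 23, 25, 27, 29, 31, 32, 33, 35, 37, 39, 41, 43, 45, 47}; there are 27 of them.

27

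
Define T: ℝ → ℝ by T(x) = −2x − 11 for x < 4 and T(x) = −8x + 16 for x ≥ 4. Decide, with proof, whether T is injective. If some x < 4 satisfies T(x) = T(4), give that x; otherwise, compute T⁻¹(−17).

5/2

Both pieces are strictly decreasing (slopes −2 and −8), so each is injective on its own interval.
The left piece maps (−∞, 4) onto (−19, ∞); the right piece maps [4, ∞) onto (−∞, −16].
These images overlap. In particular T(4) = −16 (right piece), and solving −2x − 11 = −16 on the left piece gives x = 5/2 < 4.
So T(5/2) = T(4) with 5/2 ≠ 4, and T is not injective. This x = 5/2 is the requested value below 4.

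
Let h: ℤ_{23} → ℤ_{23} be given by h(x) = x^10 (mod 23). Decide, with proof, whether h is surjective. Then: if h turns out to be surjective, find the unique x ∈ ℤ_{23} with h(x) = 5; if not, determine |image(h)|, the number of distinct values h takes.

h(11): Repeated squaring mod 23: 11^1 ≡ 11, 11^2 ≡ 11² = 121 ≡ 6, 11^4 ≡ 6² = 36 ≡ 13, 11^8 ≡ 13² = 169 ≡ 8. Since 10 = 8 + 2, 11^10 ≡ 8·6: 8·6 = 48 ≡ 2. So 11^10 ≡ 2 (mod 23).
h(12): Repeated squaring mod 23: 12^1 ≡ 12, 12^2 ≡ 12² = 144 ≡ 6, 12^4 ≡ 6² = 36 ≡ 13, 12^8 ≡ 13² = 169 ≡ 8. Since 10 = 8 + 2, 12^10 ≡ 8·6: 8·6 = 48 ≡ 2. So 12^10 ≡ 2 (mod 23).
So h(11) = h(12) = 2 while 11 ≠ 12, thus h is not injective.
A non-injective map from the 23-element set ℤ_{23} to itself takes at most 22 distinct values, so it cannot be surjective. Hence h is not surjective.
Since h is not surjective, we determine |image(h)|. Computing x^10 mod 23 for each x (by repeated squaring, reducing mod 23 at every step), the values h(0), h(1), …, h(22) are: 0, 1, 12, 8, 6, 9, 4, 13, 3, 18, 16, 2, 2, 16, 18, 3, 13, 4, 9, 6, 8, 12, 1.
The distinct values are {0, 1, 2, 3, 4, 6, 8, 9, 12, 13, 16, 18}; there are 12 of them.

12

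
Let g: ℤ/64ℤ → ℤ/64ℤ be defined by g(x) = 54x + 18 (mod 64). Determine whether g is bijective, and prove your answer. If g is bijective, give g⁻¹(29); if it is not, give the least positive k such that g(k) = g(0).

Recall that injectivity means: for all a, b in the domain, g(a) = g(b) implies a = b.
We have gcd(54, 64) = 2 > 1. Taking a = 0 and b = 32: g(0) = 18 and g(32) = 54·32 + 18 = 1746 ≡ 18 (mod 64).
So g(0) = g(32) while 0 ≠ 32, so g is not injective, hence not bijective.
Since g is not bijective, we find the least positive k with g(k) = g(0): this means 54k ≡ 0 (mod 64), i.e. 64 ∣ 54k. Since gcd(54, 64) = 2, dividing through by 2 this holds exactly when 32 ∣ 27k, and as gcd(27, 32) = 1, exactly when 32 ∣ k.
The smallest positive such k is 32.

32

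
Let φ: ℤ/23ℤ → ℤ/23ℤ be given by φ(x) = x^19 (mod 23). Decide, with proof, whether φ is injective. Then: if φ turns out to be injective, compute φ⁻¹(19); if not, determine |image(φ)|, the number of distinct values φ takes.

15

Since 23 is prime, the nonzero elements of ℤ/23ℤ form a cyclic group of order 22.
As gcd(19, 22) = 1, raising to the 19th power is a bijection on this group: if a^19 ≡ b^19 then (ab^{−1})^19 = 1, and the only element of order dividing gcd(19, 22) = 1 is 1, so a = b.
With φ(0) = 0 this makes φ injective on all of ℤ/23ℤ, hence bijective (finite equal-size domain and codomain). In particular φ is injective.
Since φ is injective, we find the preimage of 19. The inverse of x ↦ x^19 on (ℤ/23ℤ)^× is x ↦ x^7, because 19·7 = 133 = 6·22 + 1 ≡ 1 (mod 22) and x^{22} = 1 for x ≠ 0 (Fermat). So φ⁻¹(19) = 19^7 mod 23.
Repeated squaring mod 23: 19^1 ≡ 19, 19^2 ≡ 19² = 361 ≡ 16, 19^4 ≡ 16² = 256 ≡ 3. Since 7 = 4 + 2 + 1, 19^7 ≡ 3·16·19: 3·16 = 48 ≡ 2, then 2·19 = 38 ≡ 15. So 19^7 ≡ 15 (mod 23).
Hence φ⁻¹(19) = 15.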